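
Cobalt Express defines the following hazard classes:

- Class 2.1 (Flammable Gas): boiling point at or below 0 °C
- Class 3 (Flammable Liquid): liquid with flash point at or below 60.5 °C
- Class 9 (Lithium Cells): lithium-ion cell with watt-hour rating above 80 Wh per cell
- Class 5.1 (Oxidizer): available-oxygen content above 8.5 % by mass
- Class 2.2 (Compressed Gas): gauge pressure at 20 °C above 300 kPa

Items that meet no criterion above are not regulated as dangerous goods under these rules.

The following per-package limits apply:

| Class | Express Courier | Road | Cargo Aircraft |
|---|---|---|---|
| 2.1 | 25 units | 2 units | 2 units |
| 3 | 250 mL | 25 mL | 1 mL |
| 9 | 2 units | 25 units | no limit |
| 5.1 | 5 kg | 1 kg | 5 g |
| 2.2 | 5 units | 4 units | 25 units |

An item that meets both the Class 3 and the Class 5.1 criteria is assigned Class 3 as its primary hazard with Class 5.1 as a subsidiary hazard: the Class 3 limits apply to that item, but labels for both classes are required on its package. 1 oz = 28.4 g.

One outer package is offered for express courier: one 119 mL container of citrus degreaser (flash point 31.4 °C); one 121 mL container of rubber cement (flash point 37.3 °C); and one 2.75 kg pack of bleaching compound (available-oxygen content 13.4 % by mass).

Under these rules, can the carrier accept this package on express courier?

Flash point 31.4 °C meets the Class 3 criterion (Flammable Liquid), so the citrus degreaser is Class 3.
The rubber cement has flash point 37.3 °C, which is ≤ 60.5 °C, so it is Class 3 (Flammable Liquid).
With available-oxygen content 13.4 % by mass (> 8.5 % by mass), the bleaching compound falls in Class 5.1.
Total Class 3: 119 mL + 121 mL = 240 mL.
That is within the Class 3 express courier limit of 250 mL.
Class 5.1 quantity: 2.75 kg.
2.75 kg ≤ 5 kg (express courier limit, Class 5.1) — within limit.
Every hazard class is within its express courier limit and no segregation rule is violated.

Yes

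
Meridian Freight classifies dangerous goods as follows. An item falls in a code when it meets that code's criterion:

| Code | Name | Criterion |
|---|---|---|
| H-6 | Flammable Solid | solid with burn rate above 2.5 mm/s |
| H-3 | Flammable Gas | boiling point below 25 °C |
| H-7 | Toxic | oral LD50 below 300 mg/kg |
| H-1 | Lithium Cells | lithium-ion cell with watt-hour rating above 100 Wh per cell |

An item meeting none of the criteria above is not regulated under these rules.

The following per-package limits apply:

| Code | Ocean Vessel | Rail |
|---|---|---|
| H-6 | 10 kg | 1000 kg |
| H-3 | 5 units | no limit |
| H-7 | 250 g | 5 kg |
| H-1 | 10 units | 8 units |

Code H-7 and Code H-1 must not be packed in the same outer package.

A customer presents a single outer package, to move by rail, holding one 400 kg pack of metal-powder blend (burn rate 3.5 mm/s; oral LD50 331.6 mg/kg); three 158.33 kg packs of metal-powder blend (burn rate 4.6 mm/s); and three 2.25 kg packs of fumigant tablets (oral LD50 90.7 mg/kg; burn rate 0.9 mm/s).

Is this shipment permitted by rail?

The metal-powder blend has burn rate 3.5 mm/s, which is > 2.5 mm/s, so it is Code H-6 (Flammable Solid).
With burn rate 4.6 mm/s (> 2.5 mm/s), the metal-powder blend falls in Code H-6.
With oral LD50 90.7 mg/kg (< 300 mg/kg), the fumigant tablets fall in Code H-7.
Code H-6 net quantity: 400 kg + (three 158.33 kg packs = 474.99 kg) = 874.99 kg.
874.99 kg is within the rail limit of 1000 kg for Code H-6.
Code H-7 quantity: three 2.25 kg packs = 6.75 kg.
6.75 kg exceeds the rail limit of 5 kg for Code H-7.
The segregation rule (Code H-7 with Code H-1) does not apply to Code H-6 with Code H-7.

No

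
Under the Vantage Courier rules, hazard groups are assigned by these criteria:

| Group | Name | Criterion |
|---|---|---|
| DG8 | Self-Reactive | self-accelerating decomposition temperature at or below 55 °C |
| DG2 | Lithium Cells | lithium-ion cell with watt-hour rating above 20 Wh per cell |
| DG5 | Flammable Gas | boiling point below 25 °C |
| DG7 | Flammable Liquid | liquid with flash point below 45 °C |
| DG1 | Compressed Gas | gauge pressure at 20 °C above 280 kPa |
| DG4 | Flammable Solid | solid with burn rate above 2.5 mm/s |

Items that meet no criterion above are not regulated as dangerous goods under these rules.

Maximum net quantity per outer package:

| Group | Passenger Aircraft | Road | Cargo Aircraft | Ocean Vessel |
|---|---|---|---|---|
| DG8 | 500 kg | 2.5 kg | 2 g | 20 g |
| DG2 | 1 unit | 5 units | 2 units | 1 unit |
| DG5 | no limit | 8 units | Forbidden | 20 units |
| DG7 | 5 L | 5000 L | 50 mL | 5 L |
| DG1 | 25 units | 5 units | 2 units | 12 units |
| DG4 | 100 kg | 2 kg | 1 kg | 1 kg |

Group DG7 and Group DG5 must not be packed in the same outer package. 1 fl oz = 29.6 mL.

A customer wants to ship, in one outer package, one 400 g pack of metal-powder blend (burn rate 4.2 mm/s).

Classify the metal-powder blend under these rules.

Group DG4

Metal-powder blend: burn rate 4.2 mm/s > 2.5 mm/s → Group DG4 (Flammable Solid).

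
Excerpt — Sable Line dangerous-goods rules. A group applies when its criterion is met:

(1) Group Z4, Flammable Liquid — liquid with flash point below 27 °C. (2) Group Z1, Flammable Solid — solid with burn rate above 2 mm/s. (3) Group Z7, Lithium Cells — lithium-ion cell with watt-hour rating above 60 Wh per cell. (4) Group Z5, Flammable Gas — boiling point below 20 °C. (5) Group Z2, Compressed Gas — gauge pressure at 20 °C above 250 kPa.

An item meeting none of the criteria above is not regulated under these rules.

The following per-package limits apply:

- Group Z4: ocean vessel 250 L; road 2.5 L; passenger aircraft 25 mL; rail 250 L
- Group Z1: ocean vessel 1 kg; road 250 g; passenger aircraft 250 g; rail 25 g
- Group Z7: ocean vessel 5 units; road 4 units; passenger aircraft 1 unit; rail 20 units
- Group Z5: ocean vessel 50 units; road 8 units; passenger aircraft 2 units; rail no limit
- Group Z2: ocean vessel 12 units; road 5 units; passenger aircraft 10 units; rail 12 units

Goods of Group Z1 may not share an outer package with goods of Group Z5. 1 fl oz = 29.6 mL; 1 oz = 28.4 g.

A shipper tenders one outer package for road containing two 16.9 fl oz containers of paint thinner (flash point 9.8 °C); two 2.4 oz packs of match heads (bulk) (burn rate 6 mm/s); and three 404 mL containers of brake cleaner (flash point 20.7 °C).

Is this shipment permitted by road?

Paint thinner: flash point 9.8 °C < 27 °C → Group Z4 (Flammable Liquid).
The match heads (bulk) have burn rate 6 mm/s, which is > 2 mm/s, so they are Group Z1 (Flammable Solid).
The brake cleaner has flash point 20.7 °C, which is < 27 °C, so it is Group Z4 (Flammable Liquid).
Group Z1 quantity: two 2.4 oz packs = 136.32 g.
That is within the Group Z1 road limit of 250 g.
Group Z4 net quantity: (two 16.9 fl oz containers = 1000.48 mL) + (three 404 mL containers = 1.212 L) = 2212.48 mL.
2212.48 mL ≤ 2.5 L (road limit, Group Z4) — within limit.
The segregation rule (Group Z1 with Group Z5) does not apply to Group Z1 with Group Z4.
Every hazard group is within its road limit and no segregation rule is violated.

Yes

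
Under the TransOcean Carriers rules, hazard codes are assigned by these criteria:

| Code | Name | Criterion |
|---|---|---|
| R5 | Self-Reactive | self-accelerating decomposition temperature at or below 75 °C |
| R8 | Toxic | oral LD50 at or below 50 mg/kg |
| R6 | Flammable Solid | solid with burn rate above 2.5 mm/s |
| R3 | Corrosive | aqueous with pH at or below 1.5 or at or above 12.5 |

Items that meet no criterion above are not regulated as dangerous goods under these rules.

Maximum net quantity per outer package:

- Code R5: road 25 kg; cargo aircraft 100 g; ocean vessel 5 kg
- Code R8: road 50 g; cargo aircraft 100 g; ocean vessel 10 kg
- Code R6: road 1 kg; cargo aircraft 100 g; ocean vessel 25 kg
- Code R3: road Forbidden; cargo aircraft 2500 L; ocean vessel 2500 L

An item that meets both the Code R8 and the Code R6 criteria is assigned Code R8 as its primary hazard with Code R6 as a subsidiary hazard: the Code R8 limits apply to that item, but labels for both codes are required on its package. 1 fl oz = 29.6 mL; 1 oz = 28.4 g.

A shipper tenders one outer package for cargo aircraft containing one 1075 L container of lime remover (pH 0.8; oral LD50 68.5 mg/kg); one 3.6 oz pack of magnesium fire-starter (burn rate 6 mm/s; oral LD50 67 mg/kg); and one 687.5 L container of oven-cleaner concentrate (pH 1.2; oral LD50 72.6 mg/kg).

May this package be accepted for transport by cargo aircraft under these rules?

No

The lime remover has pH 0.8, which is ≤ 1.5, so it is Code R3 (Corrosive).
With burn rate 6 mm/s (> 2.5 mm/s), the magnesium fire-starter falls in Code R6.
pH 1.2 meets the Code R3 criterion (Corrosive), so the oven-cleaner concentrate is Code R3.
Total Code R3: 1075 L + 687.5 L = 1762.5 L.
That is within the Code R3 cargo aircraft limit of 2500 L.
Code R6 quantity: one 3.6 oz pack = 102.24 g.
102.24 g > 100 g (cargo aircraft limit, Code R6) — over the limit.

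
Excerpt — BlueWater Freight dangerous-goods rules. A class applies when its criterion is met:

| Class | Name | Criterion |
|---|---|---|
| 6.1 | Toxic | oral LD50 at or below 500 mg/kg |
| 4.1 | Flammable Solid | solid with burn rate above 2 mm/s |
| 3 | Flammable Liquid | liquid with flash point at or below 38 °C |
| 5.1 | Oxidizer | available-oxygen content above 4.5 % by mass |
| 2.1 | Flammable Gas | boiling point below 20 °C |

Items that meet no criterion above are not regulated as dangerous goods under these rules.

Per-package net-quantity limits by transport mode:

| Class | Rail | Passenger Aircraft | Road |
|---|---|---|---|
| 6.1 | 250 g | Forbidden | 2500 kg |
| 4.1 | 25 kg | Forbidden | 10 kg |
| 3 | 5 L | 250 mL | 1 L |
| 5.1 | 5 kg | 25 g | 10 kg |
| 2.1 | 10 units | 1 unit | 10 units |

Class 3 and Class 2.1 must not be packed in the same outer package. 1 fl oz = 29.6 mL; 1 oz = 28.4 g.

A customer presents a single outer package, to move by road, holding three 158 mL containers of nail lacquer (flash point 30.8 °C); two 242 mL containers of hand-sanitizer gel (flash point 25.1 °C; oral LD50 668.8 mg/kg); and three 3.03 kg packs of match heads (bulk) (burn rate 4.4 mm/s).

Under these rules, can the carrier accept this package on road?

Flash point 30.8 °C meets the Class 3 criterion (Flammable Liquid), so the nail lacquer is Class 3.
The hand-sanitizer gel has flash point 25.1 °C, which is ≤ 38 °C, so it is Class 3 (Flammable Liquid).
Burn rate 4.4 mm/s meets the Class 4.1 criterion (Flammable Solid), so the match heads (bulk) are Class 4.1.
Total Class 3: (three 158 mL containers = 474 mL) + (two 242 mL containers = 484 mL) = 958 mL.
958 mL ≤ 1 L (road limit, Class 3) — within limit.
Class 4.1 quantity: three 3.03 kg packs = 9.09 kg.
That is within the Class 4.1 road limit of 10 kg.
The segregation rule (Class 3 with Class 2.1) does not apply to Class 3 with Class 4.1.
Every hazard class is within its road limit and no segregation rule is violated.

Yes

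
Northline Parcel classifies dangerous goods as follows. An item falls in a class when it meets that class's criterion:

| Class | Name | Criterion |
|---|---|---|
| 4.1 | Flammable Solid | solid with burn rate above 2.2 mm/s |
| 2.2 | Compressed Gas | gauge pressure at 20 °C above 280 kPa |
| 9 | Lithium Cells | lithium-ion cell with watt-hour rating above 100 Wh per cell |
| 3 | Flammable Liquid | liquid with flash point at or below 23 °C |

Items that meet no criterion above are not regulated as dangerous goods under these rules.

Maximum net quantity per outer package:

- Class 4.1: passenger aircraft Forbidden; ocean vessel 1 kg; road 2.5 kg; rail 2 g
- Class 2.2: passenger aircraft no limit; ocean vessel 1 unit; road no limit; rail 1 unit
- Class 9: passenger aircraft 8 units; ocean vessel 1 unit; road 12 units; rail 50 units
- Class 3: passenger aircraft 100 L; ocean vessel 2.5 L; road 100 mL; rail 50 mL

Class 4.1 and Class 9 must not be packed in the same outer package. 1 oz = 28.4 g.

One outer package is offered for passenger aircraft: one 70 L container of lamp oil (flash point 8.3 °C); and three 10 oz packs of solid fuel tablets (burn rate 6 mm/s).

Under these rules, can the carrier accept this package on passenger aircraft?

Lamp oil: flash point 8.3 °C ≤ 23 °C → Class 3 (Flammable Liquid).
Burn rate 6 mm/s meets the Class 4.1 criterion (Flammable Solid), so the solid fuel tablets are Class 4.1.
Class 4.1 quantity: three 10 oz packs = 852 g.
By passenger aircraft, Class 4.1 is Forbidden regardless of quantity.
Class 3 quantity: 70 L.
70 L ≤ 100 L (passenger aircraft limit, Class 3) — within limit.
The segregation rule (Class 4.1 with Class 9) does not apply to Class 4.1 with Class 3.

No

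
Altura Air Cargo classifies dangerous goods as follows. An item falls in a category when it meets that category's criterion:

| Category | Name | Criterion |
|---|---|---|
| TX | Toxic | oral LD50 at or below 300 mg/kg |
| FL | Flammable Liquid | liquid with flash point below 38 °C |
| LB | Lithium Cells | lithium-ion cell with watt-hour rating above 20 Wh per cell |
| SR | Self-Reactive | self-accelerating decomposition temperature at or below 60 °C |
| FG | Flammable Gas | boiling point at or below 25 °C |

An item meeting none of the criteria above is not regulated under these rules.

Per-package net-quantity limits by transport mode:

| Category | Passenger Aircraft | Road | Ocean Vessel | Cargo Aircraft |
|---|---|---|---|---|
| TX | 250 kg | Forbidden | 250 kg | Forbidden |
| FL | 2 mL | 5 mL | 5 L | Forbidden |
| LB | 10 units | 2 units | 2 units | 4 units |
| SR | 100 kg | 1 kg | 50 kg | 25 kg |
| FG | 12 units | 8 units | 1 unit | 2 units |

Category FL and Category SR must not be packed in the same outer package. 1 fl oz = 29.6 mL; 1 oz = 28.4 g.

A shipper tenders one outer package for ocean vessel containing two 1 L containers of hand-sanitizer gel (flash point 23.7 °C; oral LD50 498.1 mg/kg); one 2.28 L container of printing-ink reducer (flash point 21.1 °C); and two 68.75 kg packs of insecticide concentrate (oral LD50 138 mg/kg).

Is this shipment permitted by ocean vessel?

With flash point 23.7 °C (< 38 °C), the hand-sanitizer gel falls in Category FL.
Printing-ink reducer: flash point 21.1 °C < 38 °C → Category FL (Flammable Liquid).
With oral LD50 138 mg/kg (≤ 300 mg/kg), the insecticide concentrate falls in Category TX.
Total Category FL: (two 1 L containers = 2 L) + 2.28 L = 4.28 L.
4.28 L is within the ocean vessel limit of 5 L for Category FL.
Category TX quantity: two 68.75 kg packs = 137.5 kg.
That is within the Category TX ocean vessel limit of 250 kg.
The segregation rule (Category FL with Category SR) does not apply to Category FL with Category TX.
Every hazard category is within its ocean vessel limit and no segregation rule is violated.

Yes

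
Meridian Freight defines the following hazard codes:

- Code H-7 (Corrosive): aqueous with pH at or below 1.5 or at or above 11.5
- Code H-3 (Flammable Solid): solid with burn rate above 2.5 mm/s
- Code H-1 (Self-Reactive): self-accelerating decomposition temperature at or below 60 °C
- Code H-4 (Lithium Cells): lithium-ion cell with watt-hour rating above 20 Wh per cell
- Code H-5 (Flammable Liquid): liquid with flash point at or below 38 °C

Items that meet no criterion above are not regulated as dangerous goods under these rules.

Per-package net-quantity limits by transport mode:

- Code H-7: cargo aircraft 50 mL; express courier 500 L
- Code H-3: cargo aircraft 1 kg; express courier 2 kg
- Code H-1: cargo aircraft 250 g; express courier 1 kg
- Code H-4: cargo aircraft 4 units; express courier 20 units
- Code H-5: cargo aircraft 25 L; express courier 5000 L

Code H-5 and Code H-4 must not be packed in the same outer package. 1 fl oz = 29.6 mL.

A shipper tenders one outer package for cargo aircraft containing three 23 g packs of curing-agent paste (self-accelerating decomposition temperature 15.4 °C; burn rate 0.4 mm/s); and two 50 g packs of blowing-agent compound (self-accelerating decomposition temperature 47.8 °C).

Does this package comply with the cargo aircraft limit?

The curing-agent paste has self-accelerating decomposition temperature 15.4 °C, which is ≤ 60 °C, so it is Code H-1 (Self-Reactive).
Self-accelerating decomposition temperature 47.8 °C meets the Code H-1 criterion (Self-Reactive), so the blowing-agent compound is Code H-1.
Code H-1 net quantity: (three 23 g packs = 69 g) + (two 50 g packs = 100 g) = 169 g.
169 g is within the cargo aircraft limit of 250 g for Code H-1.

Yes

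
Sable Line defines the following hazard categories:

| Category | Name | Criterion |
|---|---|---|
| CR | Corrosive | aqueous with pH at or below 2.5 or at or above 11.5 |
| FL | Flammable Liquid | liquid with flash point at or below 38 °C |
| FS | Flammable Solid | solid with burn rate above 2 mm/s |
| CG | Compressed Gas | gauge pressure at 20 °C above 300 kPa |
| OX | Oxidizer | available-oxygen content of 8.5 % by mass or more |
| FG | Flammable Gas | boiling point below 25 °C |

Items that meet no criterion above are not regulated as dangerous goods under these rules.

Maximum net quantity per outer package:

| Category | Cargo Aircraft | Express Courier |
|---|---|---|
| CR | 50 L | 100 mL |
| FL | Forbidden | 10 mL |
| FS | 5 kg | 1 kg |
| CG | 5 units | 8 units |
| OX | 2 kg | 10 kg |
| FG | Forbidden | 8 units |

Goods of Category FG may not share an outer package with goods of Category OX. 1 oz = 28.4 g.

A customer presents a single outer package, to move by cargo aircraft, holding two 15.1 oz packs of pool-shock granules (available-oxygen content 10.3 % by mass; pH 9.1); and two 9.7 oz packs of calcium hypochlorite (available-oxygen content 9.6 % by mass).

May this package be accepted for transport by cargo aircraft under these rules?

Yes

The pool-shock granules have available-oxygen content 10.3 % by mass, which is ≥ 8.5 % by mass, so they are Category OX (Oxidizer).
Calcium hypochlorite: available-oxygen content 9.6 % by mass ≥ 8.5 % by mass → Category OX (Oxidizer).
Category OX net quantity: (two 15.1 oz packs = 857.68 g) + (two 9.7 oz packs = 550.96 g) = 1408.64 g.
1408.64 g ≤ 2 kg (cargo aircraft limit, Category OX) — within limit.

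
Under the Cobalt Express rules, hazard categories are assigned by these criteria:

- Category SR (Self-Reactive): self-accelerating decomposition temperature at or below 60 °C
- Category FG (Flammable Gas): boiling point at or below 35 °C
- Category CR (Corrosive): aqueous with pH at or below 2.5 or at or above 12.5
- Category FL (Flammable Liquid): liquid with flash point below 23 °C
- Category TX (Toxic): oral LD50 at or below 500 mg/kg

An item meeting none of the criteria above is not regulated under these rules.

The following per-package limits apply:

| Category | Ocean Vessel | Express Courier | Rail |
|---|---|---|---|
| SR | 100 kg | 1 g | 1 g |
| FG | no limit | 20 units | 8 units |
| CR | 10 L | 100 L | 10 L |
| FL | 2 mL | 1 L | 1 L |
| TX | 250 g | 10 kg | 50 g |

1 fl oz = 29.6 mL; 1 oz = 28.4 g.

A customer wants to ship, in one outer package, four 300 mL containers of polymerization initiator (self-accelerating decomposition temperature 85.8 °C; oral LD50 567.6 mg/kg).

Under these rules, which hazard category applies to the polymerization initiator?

Not regulated

self-accelerating decomposition temperature 85.8 °C is not below 60 °C, so Category SR does not apply.
oral LD50 567.6 mg/kg is not below 500 mg/kg, so Category TX does not apply.
No criterion is met, so the item is not regulated.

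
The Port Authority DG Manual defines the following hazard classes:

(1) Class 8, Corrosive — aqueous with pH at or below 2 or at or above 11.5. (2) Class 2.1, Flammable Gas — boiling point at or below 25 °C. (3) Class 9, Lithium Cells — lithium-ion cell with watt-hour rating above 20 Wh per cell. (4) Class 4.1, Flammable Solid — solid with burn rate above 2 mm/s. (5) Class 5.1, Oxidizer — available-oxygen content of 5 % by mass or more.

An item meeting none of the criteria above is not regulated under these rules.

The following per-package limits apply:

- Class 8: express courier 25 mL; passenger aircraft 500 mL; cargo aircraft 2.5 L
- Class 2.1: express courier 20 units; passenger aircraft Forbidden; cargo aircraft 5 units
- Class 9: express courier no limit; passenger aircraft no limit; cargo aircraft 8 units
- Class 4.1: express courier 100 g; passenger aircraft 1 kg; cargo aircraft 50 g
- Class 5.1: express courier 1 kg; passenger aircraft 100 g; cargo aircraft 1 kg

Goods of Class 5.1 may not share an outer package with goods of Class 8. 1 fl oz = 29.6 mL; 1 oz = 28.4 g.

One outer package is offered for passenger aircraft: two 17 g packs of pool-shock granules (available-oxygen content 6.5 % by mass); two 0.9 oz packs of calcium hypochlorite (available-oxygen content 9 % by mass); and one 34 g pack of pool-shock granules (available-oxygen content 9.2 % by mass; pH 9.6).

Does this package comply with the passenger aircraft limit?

No

Available-oxygen content 6.5 % by mass meets the Class 5.1 criterion (Oxidizer), so the pool-shock granules are Class 5.1.
The calcium hypochlorite has available-oxygen content 9 % by mass, which is ≥ 5 % by mass, so it is Class 5.1 (Oxidizer).
Available-oxygen content 9.2 % by mass meets the Class 5.1 criterion (Oxidizer), so the pool-shock granules are Class 5.1.
Total Class 5.1: (two 17 g packs = 34 g) + (two 0.9 oz packs = 51.12 g) + 34 g = 119.12 g.
119.12 g > 100 g (passenger aircraft limit, Class 5.1) — over the limit.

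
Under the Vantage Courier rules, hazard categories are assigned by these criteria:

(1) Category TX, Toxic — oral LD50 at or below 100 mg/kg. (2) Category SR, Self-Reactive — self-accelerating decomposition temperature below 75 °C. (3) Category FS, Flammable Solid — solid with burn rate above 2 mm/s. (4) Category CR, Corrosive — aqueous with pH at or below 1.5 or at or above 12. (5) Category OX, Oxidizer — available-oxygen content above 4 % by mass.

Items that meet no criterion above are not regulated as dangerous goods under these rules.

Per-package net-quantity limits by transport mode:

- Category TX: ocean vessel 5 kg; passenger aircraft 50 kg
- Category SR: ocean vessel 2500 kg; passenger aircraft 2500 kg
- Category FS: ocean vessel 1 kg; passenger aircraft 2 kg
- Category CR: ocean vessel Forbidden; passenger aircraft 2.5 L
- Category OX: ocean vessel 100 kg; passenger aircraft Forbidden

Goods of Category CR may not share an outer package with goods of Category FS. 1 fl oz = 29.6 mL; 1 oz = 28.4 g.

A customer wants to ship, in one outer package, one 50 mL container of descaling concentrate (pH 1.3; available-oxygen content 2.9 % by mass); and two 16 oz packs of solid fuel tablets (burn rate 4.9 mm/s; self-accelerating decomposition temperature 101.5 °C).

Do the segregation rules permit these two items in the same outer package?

Descaling concentrate: pH 1.3 ≤ 1.5 → Category CR (Corrosive).
With burn rate 4.9 mm/s (> 2 mm/s), the solid fuel tablets fall in Category FS.
Category CR and Category FS may not share an outer package.

No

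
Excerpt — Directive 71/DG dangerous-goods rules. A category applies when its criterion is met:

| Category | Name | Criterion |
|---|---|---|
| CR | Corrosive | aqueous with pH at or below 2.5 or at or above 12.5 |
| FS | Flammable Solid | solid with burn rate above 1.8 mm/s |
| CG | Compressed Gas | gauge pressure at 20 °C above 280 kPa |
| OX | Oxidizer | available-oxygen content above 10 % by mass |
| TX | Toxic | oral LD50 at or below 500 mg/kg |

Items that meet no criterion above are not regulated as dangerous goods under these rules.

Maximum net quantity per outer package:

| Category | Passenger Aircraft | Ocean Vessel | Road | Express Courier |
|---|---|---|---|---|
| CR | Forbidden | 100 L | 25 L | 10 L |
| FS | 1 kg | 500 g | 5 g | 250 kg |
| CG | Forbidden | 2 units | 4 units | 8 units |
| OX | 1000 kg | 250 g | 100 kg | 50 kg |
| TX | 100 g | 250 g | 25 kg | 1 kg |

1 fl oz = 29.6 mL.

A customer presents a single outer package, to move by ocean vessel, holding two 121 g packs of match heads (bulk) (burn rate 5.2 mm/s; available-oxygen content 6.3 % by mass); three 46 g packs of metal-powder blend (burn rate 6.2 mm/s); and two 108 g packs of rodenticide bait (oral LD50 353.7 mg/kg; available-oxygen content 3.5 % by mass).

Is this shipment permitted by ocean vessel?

Yes

Burn rate 5.2 mm/s meets the Category FS criterion (Flammable Solid), so the match heads (bulk) are Category FS.
Metal-powder blend: burn rate 6.2 mm/s > 1.8 mm/s → Category FS (Flammable Solid).
With oral LD50 353.7 mg/kg (≤ 500 mg/kg), the rodenticide bait falls in Category TX.
Category TX quantity: two 108 g packs = 216 g.
216 g ≤ 250 g (ocean vessel limit, Category TX) — within limit.
Category FS net quantity: (two 121 g packs = 242 g) + (three 46 g packs = 138 g) = 380 g.
380 g ≤ 500 g (ocean vessel limit, Category FS) — within limit.
Every hazard category is within its ocean vessel limit and no segregation rule is violated.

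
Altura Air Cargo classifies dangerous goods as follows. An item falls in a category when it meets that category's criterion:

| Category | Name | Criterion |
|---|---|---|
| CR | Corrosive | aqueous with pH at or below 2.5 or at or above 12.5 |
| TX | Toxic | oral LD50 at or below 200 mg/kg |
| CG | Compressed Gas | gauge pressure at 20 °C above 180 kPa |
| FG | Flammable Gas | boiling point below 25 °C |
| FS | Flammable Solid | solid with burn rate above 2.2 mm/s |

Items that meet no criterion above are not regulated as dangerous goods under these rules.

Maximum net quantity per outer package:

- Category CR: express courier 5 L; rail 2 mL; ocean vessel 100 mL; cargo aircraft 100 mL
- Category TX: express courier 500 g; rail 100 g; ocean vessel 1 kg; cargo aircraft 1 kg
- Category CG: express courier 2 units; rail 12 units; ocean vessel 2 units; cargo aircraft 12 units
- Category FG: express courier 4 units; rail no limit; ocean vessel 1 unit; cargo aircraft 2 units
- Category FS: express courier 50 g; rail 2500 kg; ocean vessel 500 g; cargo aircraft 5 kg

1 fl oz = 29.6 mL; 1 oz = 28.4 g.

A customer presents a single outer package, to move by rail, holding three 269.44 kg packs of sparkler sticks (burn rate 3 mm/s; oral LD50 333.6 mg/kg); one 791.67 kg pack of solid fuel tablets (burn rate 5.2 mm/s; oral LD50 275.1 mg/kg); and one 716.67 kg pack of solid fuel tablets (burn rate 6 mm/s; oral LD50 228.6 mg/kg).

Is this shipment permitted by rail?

The sparkler sticks have burn rate 3 mm/s, which is > 2.2 mm/s, so they are Category FS (Flammable Solid).
With burn rate 5.2 mm/s (> 2.2 mm/s), the solid fuel tablets fall in Category FS.
The solid fuel tablets have burn rate 6 mm/s, which is > 2.2 mm/s, so they are Category FS (Flammable Solid).
Category FS net quantity: (three 269.44 kg packs = 808.32 kg) + 791.67 kg + 716.67 kg = 2316.66 kg.
2316.66 kg is within the rail limit of 2500 kg for Category FS.

Yes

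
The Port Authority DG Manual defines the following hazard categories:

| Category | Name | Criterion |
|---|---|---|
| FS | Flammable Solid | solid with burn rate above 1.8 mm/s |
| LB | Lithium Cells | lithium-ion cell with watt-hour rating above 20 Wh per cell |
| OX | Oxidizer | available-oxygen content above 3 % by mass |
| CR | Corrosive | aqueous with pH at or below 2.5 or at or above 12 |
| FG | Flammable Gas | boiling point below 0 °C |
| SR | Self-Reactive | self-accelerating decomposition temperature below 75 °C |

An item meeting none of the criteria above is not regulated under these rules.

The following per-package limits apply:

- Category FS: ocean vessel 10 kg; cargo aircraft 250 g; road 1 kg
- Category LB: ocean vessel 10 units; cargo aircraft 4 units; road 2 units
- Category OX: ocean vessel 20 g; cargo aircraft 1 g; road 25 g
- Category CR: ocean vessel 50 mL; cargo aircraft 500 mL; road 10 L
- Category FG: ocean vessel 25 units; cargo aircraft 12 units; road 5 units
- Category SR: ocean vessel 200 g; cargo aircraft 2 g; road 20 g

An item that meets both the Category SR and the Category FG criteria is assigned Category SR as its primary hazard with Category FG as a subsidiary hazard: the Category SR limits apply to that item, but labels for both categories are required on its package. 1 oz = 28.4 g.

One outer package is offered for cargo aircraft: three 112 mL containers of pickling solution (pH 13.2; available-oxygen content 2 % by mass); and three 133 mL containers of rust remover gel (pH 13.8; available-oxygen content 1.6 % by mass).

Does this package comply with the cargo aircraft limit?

With pH 13.2 (≥ 12), the pickling solution falls in Category CR.
With pH 13.8 (≥ 12), the rust remover gel falls in Category CR.
Category CR net quantity: (three 112 mL containers = 336 mL) + (three 133 mL containers = 399 mL) = 735 mL.
That exceeds the Category CR cargo aircraft limit of 500 mL.

No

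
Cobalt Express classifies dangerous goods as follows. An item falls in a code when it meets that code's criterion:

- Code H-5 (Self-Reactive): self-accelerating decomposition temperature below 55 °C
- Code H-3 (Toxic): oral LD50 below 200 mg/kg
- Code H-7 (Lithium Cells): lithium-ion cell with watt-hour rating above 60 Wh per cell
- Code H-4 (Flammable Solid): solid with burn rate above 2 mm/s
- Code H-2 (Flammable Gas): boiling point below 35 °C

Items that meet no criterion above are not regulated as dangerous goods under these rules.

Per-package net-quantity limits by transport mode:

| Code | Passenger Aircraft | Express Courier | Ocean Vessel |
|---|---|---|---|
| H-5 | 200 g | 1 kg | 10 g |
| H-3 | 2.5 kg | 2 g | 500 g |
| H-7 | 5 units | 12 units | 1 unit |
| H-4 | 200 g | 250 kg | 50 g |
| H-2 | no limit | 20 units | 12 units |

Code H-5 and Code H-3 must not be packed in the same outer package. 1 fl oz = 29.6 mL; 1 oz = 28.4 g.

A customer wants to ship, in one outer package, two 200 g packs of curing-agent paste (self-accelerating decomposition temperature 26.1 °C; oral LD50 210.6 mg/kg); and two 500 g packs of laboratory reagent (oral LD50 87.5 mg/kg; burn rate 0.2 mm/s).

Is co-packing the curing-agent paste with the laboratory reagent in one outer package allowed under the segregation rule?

No

With self-accelerating decomposition temperature 26.1 °C (< 55 °C), the curing-agent paste falls in Code H-5.
The laboratory reagent has oral LD50 87.5 mg/kg, which is < 200 mg/kg, so it is Code H-3 (Toxic).
Code H-5 and Code H-3 may not share an outer package.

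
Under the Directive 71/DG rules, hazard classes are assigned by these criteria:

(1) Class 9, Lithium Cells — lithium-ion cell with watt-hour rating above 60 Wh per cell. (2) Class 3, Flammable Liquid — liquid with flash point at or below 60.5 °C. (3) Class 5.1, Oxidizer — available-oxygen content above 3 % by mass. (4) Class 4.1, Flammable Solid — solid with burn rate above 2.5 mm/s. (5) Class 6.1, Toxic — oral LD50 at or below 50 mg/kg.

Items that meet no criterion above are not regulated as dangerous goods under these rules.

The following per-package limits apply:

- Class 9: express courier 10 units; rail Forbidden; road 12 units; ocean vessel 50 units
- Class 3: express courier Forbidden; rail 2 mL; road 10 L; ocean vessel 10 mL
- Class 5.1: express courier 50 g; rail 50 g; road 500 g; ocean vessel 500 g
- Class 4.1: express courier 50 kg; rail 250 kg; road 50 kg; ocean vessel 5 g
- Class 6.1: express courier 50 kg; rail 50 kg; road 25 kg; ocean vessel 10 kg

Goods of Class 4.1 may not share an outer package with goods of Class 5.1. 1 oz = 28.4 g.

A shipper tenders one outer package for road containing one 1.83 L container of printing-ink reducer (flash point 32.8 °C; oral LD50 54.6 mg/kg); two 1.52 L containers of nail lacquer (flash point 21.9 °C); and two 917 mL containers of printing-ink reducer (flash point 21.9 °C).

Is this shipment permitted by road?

Yes

With flash point 32.8 °C (≤ 60.5 °C), the printing-ink reducer falls in Class 3.
With flash point 21.9 °C (≤ 60.5 °C), the nail lacquer falls in Class 3.
Printing-ink reducer: flash point 21.9 °C ≤ 60.5 °C → Class 3 (Flammable Liquid).
Class 3 net quantity: 1.83 L + (two 1.52 L containers = 3.04 L) + (two 917 mL containers = 1.834 L) = 6.704 L.
That is within the Class 3 road limit of 10 L.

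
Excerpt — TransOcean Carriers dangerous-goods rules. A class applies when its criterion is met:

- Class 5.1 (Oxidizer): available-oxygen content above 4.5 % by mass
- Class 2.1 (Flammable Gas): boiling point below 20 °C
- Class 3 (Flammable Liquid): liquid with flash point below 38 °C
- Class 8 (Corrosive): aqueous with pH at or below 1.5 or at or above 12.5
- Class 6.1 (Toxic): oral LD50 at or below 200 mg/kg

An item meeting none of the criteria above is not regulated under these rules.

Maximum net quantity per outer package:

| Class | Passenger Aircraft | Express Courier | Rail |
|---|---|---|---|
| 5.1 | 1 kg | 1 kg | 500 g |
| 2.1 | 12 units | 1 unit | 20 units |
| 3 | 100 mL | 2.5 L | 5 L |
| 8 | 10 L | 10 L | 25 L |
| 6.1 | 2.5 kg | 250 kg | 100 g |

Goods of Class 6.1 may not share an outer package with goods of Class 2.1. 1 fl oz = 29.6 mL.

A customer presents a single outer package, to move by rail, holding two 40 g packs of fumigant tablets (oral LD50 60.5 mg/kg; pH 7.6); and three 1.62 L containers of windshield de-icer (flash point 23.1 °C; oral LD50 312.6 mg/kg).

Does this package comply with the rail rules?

Fumigant tablets: oral LD50 60.5 mg/kg ≤ 200 mg/kg → Class 6.1 (Toxic).
With flash point 23.1 °C (< 38 °C), the windshield de-icer falls in Class 3.
Class 6.1 quantity: two 40 g packs = 80 g.
80 g is within the rail limit of 100 g for Class 6.1.
Class 3 quantity: three 1.62 L containers = 4.86 L.
4.86 L ≤ 5 L (rail limit, Class 3) — within limit.
The segregation rule (Class 6.1 with Class 2.1) does not apply to Class 6.1 with Class 3.
Every hazard class is within its rail limit and no segregation rule is violated.

Yes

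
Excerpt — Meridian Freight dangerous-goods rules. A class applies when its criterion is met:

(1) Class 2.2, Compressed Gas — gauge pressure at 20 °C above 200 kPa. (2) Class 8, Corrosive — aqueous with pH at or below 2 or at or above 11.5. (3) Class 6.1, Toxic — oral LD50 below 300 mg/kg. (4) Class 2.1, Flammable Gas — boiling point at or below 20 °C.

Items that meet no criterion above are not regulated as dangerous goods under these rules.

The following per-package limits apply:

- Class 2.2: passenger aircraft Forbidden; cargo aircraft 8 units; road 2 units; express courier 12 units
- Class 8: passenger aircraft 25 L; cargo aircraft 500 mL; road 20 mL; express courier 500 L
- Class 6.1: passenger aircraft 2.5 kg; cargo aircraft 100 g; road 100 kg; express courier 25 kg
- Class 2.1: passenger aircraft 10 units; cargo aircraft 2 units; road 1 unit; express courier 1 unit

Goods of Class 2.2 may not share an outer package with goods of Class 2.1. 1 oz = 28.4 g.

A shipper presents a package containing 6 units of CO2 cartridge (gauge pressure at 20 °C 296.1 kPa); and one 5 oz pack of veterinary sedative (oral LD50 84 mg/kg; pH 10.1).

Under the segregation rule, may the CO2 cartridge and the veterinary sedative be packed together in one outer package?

Yes

With gauge pressure at 20 °C 296.1 kPa (> 200 kPa), the CO2 cartridge falls in Class 2.2.
The veterinary sedative has oral LD50 84 mg/kg, which is < 300 mg/kg, so it is Class 6.1 (Toxic).
No segregation rule bars Class 2.2 with Class 6.1.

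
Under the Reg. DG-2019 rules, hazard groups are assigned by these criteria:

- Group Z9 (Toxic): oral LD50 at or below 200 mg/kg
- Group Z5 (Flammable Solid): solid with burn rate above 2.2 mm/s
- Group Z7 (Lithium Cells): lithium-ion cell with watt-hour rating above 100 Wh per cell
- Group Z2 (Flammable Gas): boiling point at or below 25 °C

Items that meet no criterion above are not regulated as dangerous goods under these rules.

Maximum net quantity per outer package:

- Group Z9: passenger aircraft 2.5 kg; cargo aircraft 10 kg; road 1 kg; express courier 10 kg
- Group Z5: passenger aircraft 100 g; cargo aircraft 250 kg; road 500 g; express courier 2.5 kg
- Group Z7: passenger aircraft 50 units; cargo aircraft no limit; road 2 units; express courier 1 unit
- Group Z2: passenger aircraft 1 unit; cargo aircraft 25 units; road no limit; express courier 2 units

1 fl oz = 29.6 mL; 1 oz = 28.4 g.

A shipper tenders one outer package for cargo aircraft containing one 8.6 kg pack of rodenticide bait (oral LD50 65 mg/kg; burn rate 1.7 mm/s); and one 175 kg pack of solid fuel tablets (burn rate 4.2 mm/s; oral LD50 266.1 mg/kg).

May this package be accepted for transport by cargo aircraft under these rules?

Yes

Oral LD50 65 mg/kg meets the Group Z9 criterion (Toxic), so the rodenticide bait is Group Z9.
Burn rate 4.2 mm/s meets the Group Z5 criterion (Flammable Solid), so the solid fuel tablets are Group Z5.
Group Z5 quantity: 175 kg.
175 kg ≤ 250 kg (cargo aircraft limit, Group Z5) — within limit.
Group Z9 quantity: 8.6 kg.
That is within the Group Z9 cargo aircraft limit of 10 kg.
Every hazard group is within its cargo aircraft limit and no segregation rule is violated.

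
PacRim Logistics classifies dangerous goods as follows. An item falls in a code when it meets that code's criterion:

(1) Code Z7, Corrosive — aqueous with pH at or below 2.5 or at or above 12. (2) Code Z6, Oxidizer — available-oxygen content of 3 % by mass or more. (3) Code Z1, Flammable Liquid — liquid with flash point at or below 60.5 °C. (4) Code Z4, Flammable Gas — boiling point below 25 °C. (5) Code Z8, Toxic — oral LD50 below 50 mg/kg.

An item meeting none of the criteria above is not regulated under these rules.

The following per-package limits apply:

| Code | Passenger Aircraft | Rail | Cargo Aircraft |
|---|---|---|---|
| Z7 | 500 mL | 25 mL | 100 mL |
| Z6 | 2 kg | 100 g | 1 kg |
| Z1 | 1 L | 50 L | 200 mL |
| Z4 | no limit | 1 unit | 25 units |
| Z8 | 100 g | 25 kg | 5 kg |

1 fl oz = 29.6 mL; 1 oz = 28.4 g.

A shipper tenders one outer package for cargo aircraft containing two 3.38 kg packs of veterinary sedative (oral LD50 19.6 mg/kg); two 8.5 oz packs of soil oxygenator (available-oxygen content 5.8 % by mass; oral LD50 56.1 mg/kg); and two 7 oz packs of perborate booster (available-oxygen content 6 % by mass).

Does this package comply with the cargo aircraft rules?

No

Oral LD50 19.6 mg/kg meets the Code Z8 criterion (Toxic), so the veterinary sedative is Code Z8.
Soil oxygenator: available-oxygen content 5.8 % by mass ≥ 3 % by mass → Code Z6 (Oxidizer).
The perborate booster has available-oxygen content 6 % by mass, which is ≥ 3 % by mass, so it is Code Z6 (Oxidizer).
Total Code Z6: (two 8.5 oz packs = 482.8 g) + (two 7 oz packs = 397.6 g) = 880.4 g.
880.4 g is within the cargo aircraft limit of 1 kg for Code Z6.
Code Z8 quantity: two 3.38 kg packs = 6.76 kg.
That exceeds the Code Z8 cargo aircraft limit of 5 kg.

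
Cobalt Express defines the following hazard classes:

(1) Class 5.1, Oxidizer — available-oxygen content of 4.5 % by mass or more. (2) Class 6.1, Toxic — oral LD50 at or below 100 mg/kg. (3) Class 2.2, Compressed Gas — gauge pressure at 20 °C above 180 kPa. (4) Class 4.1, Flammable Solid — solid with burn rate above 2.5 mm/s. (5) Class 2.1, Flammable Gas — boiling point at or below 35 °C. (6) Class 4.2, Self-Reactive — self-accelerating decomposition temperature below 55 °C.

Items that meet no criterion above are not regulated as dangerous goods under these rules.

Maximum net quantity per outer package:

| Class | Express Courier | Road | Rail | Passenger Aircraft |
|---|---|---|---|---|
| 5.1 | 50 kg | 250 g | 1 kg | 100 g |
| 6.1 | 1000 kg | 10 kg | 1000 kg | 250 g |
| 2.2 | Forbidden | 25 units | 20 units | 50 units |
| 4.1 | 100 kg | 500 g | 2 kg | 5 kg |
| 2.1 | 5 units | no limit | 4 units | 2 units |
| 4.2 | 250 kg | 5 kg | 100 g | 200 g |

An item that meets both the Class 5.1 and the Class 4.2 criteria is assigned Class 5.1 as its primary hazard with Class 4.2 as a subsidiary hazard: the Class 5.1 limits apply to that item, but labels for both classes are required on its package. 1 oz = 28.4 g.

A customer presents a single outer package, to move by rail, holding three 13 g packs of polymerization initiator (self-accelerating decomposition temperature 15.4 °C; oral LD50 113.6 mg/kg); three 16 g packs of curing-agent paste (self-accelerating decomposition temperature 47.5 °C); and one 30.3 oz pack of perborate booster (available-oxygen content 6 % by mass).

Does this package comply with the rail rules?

Self-accelerating decomposition temperature 15.4 °C meets the Class 4.2 criterion (Self-Reactive), so the polymerization initiator is Class 4.2.
Curing-agent paste: self-accelerating decomposition temperature 47.5 °C < 55 °C → Class 4.2 (Self-Reactive).
Perborate booster: available-oxygen content 6 % by mass ≥ 4.5 % by mass → Class 5.1 (Oxidizer).
Class 4.2 net quantity: (three 13 g packs = 39 g) + (three 16 g packs = 48 g) = 87 g.
That is within the Class 4.2 rail limit of 100 g.
Class 5.1 quantity: one 30.3 oz pack = 860.52 g.
860.52 g ≤ 1 kg (rail limit, Class 5.1) — within limit.
Every hazard class is within its rail limit and no segregation rule is violated.

Yes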